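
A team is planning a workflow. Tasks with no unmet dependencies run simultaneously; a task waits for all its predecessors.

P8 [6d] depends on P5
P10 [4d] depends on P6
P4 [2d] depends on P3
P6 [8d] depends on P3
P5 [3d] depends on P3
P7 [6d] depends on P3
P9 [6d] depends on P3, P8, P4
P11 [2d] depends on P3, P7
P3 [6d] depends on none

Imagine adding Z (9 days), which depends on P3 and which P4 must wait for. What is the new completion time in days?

23

Originally the job takes 21 days.
With Z inserted, P4 now waits for max(P3, Z).
New critical path: P3→Z→P4→P9 = 6+9+2+6 = 23 ⇒ 23 days.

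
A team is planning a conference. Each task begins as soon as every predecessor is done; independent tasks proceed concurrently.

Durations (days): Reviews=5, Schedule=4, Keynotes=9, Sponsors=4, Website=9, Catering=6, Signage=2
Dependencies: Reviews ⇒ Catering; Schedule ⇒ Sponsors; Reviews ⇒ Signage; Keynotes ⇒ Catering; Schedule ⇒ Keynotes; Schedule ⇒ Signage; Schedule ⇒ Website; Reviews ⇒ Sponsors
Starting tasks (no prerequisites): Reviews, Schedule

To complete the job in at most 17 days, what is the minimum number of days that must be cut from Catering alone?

2

Current finish: 19 days; target: 17.
Catering is on every critical path, so each day cut from Catering cuts the finish by one (this holds down to a finish of 14).
Need 19 − 17 = 2 days off Catering → Catering becomes 4 days, finish becomes 17.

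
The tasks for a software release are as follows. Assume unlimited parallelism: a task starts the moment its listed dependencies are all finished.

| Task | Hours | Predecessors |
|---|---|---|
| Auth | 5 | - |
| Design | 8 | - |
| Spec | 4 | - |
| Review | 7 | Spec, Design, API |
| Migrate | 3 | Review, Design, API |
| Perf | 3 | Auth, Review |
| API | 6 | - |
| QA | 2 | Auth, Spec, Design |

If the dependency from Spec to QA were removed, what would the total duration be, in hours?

18

Before: longest chain Design→Review→Migrate = 8+7+3 = 18, finish 18.
Dropping Spec→QA doesn't change QA's earliest start (8); another predecessor still binds.
New critical path: Design→Review→Migrate = 8+7+3 = 18 ⇒ 18 hours.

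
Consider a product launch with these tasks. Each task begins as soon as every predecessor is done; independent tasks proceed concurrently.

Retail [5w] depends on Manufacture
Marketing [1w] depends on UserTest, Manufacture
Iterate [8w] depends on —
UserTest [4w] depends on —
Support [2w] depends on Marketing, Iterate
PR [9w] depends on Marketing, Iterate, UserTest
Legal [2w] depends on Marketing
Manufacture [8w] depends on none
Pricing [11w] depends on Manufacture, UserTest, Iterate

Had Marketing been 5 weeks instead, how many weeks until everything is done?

22

As given, the longest chain is Iterate→Pricing = 8+11 = 19, so the finish is 19 weeks.
Marketing is off the critical path — its longest chain is 18 weeks, giving 1 of slack.
New critical path: Manufacture→Marketing→PR = 8+5+9 = 22 ⇒ 22 weeks.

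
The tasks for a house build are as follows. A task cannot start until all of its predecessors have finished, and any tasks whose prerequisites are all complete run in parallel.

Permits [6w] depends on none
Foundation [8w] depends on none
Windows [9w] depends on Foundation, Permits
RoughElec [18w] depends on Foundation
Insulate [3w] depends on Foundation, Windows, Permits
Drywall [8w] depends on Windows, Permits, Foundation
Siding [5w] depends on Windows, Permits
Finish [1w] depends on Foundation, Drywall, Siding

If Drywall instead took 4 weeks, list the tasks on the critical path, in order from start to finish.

Foundation, RoughElec

The binding path is Foundation→Windows→Drywall→Finish = 8+9+8+1 = 26; finish at 26 weeks.
Since Drywall is critical, the -4 change carries straight to that chain (now 22 weeks).
New critical path: Foundation→RoughElec = 8+18 = 26 ⇒ 26 weeks.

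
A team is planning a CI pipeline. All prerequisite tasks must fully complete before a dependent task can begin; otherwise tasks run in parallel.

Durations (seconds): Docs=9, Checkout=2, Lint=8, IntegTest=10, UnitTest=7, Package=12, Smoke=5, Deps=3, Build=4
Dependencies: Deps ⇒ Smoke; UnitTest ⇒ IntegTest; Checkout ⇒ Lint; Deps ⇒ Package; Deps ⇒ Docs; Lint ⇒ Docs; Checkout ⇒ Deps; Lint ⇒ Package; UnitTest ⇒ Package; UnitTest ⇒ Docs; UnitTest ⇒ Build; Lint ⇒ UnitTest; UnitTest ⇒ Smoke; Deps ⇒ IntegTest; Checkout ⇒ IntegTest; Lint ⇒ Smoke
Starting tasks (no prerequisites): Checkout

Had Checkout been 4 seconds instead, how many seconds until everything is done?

31

Actual critical path: Checkout→Lint→UnitTest→Package = 2+8+7+12 = 29 ⇒ 29 seconds.
Since Checkout is critical, the +2 change carries straight to that chain (now 31 seconds).
That remains the longest chain; total 31 seconds.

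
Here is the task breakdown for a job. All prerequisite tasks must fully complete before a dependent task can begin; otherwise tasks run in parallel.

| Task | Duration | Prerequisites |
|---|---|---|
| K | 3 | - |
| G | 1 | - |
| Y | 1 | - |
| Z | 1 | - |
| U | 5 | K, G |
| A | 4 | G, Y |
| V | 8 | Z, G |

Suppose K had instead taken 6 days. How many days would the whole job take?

11

Critical path before the change: Z→V = 1+8 = 9 giving 9 days.
K has 1 day of float (longest path through it is 8).
New critical path: K→U = 6+5 = 11 ⇒ 11 days.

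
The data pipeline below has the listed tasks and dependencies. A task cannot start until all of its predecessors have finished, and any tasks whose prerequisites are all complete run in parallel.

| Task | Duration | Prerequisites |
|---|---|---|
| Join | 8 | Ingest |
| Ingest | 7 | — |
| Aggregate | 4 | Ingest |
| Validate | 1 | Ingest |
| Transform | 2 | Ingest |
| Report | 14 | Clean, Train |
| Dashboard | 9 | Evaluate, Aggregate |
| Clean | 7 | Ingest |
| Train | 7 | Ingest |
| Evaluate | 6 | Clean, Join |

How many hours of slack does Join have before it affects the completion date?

0

Ingest→Join→Evaluate→Dashboard = 7+8+6+9 = 30 sets the makespan at 30 hours.
Longest path through Join: 30 hours (earliest finish 15, latest finish 15).
Float = 30 − 30 = 0.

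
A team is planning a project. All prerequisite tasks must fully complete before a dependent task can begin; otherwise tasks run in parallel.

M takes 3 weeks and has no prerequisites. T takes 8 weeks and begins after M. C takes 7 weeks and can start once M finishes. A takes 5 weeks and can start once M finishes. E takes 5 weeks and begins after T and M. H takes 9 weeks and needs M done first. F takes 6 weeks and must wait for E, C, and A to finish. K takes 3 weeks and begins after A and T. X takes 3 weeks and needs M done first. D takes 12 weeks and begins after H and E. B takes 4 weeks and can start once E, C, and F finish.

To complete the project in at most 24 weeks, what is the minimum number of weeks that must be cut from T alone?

Current finish: 28 weeks; target: 24.
T is on every critical path, so each week cut from T cuts the finish by one (this holds down to a finish of 24).
Need 28 − 24 = 4 weeks off T → T becomes 4 weeks, finish becomes 24.

4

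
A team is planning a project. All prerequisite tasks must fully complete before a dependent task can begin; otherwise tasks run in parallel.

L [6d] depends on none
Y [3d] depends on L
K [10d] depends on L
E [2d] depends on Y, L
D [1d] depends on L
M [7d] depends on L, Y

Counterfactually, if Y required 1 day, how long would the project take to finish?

The binding path is L→Y→M = 6+3+7 = 16; finish at 16 days.
Y lies on that path, so at 1 day the path becomes 14 days.
The binding chain switches to L→K = 6+10 = 16; finish 16 days.

16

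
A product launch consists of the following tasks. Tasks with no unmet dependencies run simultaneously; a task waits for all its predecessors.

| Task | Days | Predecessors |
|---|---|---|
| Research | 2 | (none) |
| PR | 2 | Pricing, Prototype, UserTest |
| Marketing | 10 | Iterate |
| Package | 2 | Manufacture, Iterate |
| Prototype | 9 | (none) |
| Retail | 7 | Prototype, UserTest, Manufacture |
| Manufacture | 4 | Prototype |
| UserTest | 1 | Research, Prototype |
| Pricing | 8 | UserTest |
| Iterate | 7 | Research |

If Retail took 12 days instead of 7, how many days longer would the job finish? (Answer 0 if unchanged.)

Critical path before the change: Prototype→Manufacture→Retail = 9+4+7 = 20 giving 20 days.
Retail lies on that path, so at 12 days the path becomes 25 days.
That remains the longest chain; total 25 days.
Change in finish: 25 − 20 = +5 days.

5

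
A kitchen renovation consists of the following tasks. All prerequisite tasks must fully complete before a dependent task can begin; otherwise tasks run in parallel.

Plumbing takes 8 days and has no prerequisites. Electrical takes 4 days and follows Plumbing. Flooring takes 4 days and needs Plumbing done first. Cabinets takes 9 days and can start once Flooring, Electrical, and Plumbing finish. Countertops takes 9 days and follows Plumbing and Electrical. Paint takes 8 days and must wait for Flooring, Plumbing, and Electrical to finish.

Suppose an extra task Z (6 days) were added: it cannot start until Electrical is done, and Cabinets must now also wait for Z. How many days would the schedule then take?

27

Originally the schedule takes 21 days.
With Z inserted, Cabinets now waits for max(Flooring, Electrical, Plumbing, Z).
New critical path: Plumbing→Electrical→Z→Cabinets = 8+4+6+9 = 27 ⇒ 27 days.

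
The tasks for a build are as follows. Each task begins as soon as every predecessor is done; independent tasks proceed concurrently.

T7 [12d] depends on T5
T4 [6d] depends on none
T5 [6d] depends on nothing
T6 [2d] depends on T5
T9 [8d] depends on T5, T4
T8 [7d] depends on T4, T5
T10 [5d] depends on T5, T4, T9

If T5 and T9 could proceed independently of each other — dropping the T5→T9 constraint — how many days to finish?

Original critical path: T4→T9→T10 = 6+8+5 = 19 ⇒ 19 days.
Dropping T5→T9 doesn't change T9's earliest start (6); another predecessor still binds.
The longest chain is now T4→T9→T10 = 6+8+5 = 19, so the plan takes 19 days.

19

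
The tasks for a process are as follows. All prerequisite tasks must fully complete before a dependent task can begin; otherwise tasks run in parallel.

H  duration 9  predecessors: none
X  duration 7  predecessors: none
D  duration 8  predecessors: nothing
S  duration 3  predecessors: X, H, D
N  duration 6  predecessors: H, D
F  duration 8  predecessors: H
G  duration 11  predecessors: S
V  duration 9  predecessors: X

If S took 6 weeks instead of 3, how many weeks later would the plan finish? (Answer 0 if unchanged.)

3

The binding path is H→S→G = 9+3+11 = 23; finish at 23 weeks.
Since S is critical, the +3 change carries straight to that chain (now 26 weeks).
No other chain overtakes it, so the finish is 26 weeks.
Change in finish: 26 − 23 = +3 weeks.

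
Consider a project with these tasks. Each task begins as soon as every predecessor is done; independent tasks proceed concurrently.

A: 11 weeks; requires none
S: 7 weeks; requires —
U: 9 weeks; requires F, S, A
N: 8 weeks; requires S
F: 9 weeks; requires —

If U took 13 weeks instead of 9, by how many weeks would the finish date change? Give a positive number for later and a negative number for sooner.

Critical path before the change: A→U = 11+9 = 20 giving 20 weeks.
U is on the critical path; changing it to 13 makes that path 24 weeks.
That remains the longest chain; total 24 weeks.
Change in finish: 24 − 20 = +4 weeks.

4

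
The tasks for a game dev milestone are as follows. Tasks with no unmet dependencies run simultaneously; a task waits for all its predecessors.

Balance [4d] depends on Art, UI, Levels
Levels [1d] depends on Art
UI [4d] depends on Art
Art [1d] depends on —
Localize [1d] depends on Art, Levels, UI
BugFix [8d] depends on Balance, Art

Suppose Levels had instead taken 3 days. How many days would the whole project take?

17

The binding path is Art→UI→Balance→BugFix = 1+4+4+8 = 17; finish at 17 days.
The longest path through Levels is only 14 days, so Levels has float 3.
The critical path is still Art→UI→Balance→BugFix; finish is now 17 days.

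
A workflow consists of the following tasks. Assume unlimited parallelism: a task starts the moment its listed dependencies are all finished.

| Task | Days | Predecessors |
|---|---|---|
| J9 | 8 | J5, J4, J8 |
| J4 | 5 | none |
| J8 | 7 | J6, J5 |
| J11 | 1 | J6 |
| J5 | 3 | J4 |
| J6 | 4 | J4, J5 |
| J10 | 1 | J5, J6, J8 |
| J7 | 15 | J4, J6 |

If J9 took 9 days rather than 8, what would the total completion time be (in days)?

The binding path is J4→J5→J6→J8→J9 = 5+3+4+7+8 = 27; finish at 27 days.
Since J9 is critical, the +1 change carries straight to that chain (now 28 days).
The critical path is still J4→J5→J6→J8→J9; finish is now 28 days.

28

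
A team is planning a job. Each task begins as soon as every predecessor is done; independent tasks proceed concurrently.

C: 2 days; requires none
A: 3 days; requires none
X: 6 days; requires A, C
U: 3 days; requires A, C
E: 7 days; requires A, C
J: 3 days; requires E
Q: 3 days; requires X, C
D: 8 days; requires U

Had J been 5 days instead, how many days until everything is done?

Actual critical path: A→U→D = 3+3+8 = 14 ⇒ 14 days.
J has 1 day of float (longest path through it is 13).
Now A→E→J = 3+7+5 = 15 is longest, so the finish becomes 15 days.

15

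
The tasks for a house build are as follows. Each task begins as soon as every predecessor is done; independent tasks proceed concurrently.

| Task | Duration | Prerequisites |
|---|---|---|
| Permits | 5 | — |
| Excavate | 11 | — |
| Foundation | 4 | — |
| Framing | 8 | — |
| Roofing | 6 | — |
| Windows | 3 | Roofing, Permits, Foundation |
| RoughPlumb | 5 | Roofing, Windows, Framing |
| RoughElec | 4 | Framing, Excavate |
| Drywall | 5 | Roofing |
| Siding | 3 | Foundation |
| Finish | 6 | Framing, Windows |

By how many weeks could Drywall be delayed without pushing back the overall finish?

4

The longest chain is Excavate→RoughElec = 11+4 = 15; overall finish 15 weeks.
Longest path through Drywall: 11 weeks (earliest finish 11, latest finish 15).
So Drywall can slip 15 − 11 = 4 weeks.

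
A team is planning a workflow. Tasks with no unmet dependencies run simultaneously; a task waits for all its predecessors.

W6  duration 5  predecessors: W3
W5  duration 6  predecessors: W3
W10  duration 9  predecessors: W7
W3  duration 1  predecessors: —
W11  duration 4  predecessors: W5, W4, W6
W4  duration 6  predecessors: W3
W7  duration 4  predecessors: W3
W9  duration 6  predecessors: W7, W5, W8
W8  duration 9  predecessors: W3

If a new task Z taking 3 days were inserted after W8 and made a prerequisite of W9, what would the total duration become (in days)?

19

Originally the schedule takes 16 days.
With Z inserted, W9 now waits for max(W7, W5, W8, Z).
New critical path: W3→W8→Z→W9 = 1+9+3+6 = 19 ⇒ 19 days.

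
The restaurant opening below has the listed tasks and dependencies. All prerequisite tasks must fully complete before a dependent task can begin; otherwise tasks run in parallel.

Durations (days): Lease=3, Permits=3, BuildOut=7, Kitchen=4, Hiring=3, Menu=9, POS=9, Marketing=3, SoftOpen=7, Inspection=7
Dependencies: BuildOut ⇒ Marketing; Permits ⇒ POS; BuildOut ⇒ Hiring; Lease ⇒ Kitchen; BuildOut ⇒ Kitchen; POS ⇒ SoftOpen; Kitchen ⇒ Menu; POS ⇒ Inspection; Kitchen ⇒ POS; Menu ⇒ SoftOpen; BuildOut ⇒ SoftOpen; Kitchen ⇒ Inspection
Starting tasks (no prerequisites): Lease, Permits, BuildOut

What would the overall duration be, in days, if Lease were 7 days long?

27

Baseline: BuildOut→Kitchen→Menu→SoftOpen = 7+4+9+7 = 27 → 27 days.
The longest path through Lease is only 23 days, so Lease has float 4.
New critical path: Lease→Kitchen→Menu→SoftOpen = 7+4+9+7 = 27 ⇒ 27 days.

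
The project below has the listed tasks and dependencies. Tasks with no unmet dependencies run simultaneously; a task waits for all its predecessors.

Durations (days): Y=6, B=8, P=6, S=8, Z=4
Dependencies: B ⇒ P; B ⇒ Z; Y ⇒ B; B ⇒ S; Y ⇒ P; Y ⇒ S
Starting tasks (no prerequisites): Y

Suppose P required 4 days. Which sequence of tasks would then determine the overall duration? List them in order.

Actual critical path: Y→B→S = 6+8+8 = 22 ⇒ 22 days.
P is off the critical path — its longest chain is 20 days, giving 2 of slack.
The critical path is still Y→B→S; finish is now 22 days.

Y, B, S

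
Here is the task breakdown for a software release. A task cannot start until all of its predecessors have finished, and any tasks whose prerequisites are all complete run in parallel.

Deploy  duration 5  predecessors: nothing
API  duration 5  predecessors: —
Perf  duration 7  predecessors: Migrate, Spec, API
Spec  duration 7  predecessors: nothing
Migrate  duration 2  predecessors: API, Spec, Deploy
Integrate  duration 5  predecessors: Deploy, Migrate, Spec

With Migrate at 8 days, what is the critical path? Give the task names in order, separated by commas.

Actual critical path: Spec→Migrate→Perf = 7+2+7 = 16 ⇒ 16 days.
Since Migrate is critical, the +6 change carries straight to that chain (now 22 days).
No other chain overtakes it, so the finish is 22 days.

Spec, Migrate, Perf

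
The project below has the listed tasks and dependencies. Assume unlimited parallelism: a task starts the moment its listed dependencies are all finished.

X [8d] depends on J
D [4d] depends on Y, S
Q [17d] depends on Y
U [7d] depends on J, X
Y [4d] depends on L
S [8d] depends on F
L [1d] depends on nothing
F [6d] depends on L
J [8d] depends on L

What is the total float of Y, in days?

The longest chain is L→J→X→U = 1+8+8+7 = 24; overall finish 24 days.
The longest chain containing Y totals 22 days.
Float = 24 − 22 = 2.

2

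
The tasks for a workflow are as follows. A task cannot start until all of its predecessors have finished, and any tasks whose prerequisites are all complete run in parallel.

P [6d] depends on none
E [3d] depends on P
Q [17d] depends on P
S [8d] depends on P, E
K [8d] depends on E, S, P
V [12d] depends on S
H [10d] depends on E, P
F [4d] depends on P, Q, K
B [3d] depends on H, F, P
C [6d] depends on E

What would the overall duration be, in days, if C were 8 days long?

32

Critical path before the change: P→E→S→K→F→B = 6+3+8+8+4+3 = 32 giving 32 days.
C is off the critical path — its longest chain is 15 days, giving 17 of slack.
No other chain overtakes it, so the finish is 32 days.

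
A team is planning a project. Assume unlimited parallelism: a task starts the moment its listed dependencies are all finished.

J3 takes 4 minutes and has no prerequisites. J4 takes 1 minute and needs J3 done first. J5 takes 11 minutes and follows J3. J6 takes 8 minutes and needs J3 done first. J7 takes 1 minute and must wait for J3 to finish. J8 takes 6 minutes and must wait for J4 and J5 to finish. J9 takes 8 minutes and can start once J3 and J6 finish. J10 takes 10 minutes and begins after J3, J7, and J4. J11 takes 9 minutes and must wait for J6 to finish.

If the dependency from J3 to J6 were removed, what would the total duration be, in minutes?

With the dependency in place, J3→J5→J8 = 4+11+6 = 21 sets the finish at 21 minutes.
Without J3→J6, J6's earliest start moves from 4 to 0.
After: J3→J5→J8 = 4+11+6 = 21 → 21 minutes.

21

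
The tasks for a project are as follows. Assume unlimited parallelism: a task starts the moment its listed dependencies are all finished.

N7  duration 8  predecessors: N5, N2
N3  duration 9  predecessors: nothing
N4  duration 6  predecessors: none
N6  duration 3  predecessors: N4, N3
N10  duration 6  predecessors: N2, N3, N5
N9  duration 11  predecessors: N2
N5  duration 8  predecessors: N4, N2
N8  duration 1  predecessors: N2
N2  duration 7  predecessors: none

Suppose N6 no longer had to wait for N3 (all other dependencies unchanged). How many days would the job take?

23

With the dependency in place, N2→N5→N7 = 7+8+8 = 23 sets the finish at 23 days.
Without N3→N6, N6's earliest start moves from 9 to 6.
New critical path: N2→N5→N7 = 7+8+8 = 23 ⇒ 23 days.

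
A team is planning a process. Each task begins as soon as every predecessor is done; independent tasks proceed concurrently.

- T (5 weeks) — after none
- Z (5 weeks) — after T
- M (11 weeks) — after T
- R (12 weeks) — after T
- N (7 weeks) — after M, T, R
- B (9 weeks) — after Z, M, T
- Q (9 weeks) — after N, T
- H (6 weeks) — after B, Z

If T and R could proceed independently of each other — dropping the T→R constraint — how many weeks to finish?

With the dependency in place, T→R→N→Q = 5+12+7+9 = 33 sets the finish at 33 weeks.
Without T→R, R's earliest start moves from 5 to 0.
The longest chain is now T→M→N→Q = 5+11+7+9 = 32, so the plan takes 32 weeks.

32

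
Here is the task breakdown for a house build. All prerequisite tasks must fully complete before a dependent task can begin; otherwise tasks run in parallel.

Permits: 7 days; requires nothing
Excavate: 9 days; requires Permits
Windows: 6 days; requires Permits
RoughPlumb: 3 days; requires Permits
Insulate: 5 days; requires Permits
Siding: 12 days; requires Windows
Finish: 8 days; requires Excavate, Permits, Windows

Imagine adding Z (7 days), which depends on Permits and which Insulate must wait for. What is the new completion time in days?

Originally the project takes 25 days.
With Z inserted, Insulate now waits for max(Permits, Z).
New critical path: Permits→Windows→Siding = 7+6+12 = 25 ⇒ 25 days.

25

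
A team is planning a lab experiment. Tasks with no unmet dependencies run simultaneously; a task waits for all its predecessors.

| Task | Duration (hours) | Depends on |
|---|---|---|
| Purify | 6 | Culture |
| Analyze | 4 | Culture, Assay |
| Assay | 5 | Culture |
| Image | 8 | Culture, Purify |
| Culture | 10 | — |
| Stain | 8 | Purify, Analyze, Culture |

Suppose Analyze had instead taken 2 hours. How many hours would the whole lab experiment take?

25

Baseline: Culture→Assay→Analyze→Stain = 10+5+4+8 = 27 → 27 hours.
Analyze is on the critical path; changing it to 2 makes that path 25 hours.
That remains the longest chain; total 25 hours.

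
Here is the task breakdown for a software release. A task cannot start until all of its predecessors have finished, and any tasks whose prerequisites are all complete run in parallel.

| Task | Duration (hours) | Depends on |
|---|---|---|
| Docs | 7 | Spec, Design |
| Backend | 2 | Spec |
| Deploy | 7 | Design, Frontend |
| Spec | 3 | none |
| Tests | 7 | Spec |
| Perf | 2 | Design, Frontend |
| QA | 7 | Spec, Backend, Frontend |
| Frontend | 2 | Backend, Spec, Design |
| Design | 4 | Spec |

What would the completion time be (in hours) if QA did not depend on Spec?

16

Before: longest chain Spec→Design→Frontend→Deploy = 3+4+2+7 = 16, finish 16.
Dropping Spec→QA doesn't change QA's earliest start (9); another predecessor still binds.
New critical path: Spec→Design→Frontend→Deploy = 3+4+2+7 = 16 ⇒ 16 hours.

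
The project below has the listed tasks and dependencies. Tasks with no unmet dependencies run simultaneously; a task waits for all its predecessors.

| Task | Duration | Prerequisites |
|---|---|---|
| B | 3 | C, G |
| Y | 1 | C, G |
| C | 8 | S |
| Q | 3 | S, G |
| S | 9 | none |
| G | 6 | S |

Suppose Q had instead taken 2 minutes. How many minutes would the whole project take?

Actual critical path: S→C→B = 9+8+3 = 20 ⇒ 20 minutes.
Q has 2 minutes of float (longest path through it is 18).
No other chain overtakes it, so the finish is 20 minutes.

20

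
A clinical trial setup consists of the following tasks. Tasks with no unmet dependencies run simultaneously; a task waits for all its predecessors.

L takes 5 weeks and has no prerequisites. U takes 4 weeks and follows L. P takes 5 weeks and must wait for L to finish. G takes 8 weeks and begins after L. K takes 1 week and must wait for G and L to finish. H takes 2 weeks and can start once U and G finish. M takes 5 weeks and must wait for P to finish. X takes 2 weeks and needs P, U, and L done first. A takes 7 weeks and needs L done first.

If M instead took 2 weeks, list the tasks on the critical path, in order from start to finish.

Baseline: L→P→M = 5+5+5 = 15 → 15 weeks.
Since M is critical, the -3 change carries straight to that chain (now 12 weeks).
Now L→G→H = 5+8+2 = 15 is longest, so the finish becomes 15 weeks.

L, G, H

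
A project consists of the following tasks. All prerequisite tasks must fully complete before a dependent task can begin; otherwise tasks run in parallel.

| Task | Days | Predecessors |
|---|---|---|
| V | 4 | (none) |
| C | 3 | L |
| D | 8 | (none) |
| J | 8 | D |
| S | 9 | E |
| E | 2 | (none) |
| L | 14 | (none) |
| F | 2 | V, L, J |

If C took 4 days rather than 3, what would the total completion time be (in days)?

As given, the longest chain is D→J→F = 8+8+2 = 18, so the finish is 18 days.
C is off the critical path — its longest chain is 17 days, giving 1 of slack.
No other chain overtakes it, so the finish is 18 days.

18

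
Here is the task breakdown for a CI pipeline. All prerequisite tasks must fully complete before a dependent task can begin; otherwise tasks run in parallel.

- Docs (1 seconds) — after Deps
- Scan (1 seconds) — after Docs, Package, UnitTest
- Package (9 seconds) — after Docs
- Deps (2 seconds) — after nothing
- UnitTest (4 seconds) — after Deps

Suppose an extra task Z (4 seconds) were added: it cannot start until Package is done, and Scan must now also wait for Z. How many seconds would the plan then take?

Originally the plan takes 13 seconds.
With Z inserted, Scan now waits for max(Docs, Package, UnitTest, Z).
New critical path: Deps→Docs→Package→Z→Scan = 2+1+9+4+1 = 17 ⇒ 17 seconds.

17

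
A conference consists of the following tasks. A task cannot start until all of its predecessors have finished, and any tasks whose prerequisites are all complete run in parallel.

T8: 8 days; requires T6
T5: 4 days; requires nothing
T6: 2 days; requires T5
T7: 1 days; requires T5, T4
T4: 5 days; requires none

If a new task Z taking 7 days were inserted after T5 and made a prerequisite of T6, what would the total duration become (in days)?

Originally the project takes 14 days.
With Z inserted, T6 now waits for max(T5, Z).
New critical path: T5→Z→T6→T8 = 4+7+2+8 = 21 ⇒ 21 days.

21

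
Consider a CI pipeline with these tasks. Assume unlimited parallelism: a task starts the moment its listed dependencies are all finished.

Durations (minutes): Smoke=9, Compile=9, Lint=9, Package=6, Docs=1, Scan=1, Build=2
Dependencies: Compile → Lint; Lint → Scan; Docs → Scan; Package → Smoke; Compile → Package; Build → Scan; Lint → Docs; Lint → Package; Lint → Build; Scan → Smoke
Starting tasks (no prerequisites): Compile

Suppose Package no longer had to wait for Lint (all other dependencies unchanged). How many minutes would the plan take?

30

Before: longest chain Compile→Lint→Package→Smoke = 9+9+6+9 = 33, finish 33.
Without Lint→Package, Package's earliest start moves from 18 to 9.
After: Compile→Lint→Build→Scan→Smoke = 9+9+2+1+9 = 30 → 30 minutes.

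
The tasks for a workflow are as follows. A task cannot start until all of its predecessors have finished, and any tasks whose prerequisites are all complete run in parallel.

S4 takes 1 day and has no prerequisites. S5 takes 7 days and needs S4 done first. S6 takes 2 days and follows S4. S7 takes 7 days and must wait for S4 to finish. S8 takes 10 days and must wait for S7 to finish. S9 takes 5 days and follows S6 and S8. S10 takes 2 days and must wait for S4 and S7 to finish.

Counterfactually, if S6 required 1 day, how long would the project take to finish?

23

Actual critical path: S4→S7→S8→S9 = 1+7+10+5 = 23 ⇒ 23 days.
S6 has 15 days of float (longest path through it is 8).
That remains the longest chain; total 23 days.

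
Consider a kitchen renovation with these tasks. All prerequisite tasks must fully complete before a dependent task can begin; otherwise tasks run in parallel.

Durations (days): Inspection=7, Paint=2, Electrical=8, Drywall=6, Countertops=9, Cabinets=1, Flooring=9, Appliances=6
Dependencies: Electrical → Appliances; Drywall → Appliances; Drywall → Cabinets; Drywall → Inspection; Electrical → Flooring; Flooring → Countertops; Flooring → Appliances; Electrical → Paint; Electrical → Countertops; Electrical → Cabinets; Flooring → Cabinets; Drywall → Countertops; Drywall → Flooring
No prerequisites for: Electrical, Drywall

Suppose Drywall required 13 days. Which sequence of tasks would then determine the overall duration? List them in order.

Actual critical path: Electrical→Flooring→Countertops = 8+9+9 = 26 ⇒ 26 days.
Drywall has 2 days of float (longest path through it is 24).
Now Drywall→Flooring→Countertops = 13+9+9 = 31 is longest, so the finish becomes 31 days.

Drywall, Flooring, Countertops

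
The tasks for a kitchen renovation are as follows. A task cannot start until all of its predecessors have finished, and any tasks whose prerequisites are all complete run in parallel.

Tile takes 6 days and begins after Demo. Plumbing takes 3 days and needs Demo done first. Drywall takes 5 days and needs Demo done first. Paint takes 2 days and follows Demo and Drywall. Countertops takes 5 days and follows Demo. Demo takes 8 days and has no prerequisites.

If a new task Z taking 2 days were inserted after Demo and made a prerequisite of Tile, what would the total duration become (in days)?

Originally the plan takes 15 days.
With Z inserted, Tile now waits for max(Demo, Z).
New critical path: Demo→Z→Tile = 8+2+6 = 16 ⇒ 16 days.

16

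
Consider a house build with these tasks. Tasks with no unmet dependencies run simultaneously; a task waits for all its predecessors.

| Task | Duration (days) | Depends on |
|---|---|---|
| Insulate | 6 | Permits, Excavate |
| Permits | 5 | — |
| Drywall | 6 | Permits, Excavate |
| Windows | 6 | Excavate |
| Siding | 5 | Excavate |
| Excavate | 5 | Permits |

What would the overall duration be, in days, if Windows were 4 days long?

16

Baseline: Permits→Excavate→Windows = 5+5+6 = 16 → 16 days.
Windows is on the critical path; changing it to 4 makes that path 14 days.
New critical path: Permits→Excavate→Insulate = 5+5+6 = 16 ⇒ 16 days.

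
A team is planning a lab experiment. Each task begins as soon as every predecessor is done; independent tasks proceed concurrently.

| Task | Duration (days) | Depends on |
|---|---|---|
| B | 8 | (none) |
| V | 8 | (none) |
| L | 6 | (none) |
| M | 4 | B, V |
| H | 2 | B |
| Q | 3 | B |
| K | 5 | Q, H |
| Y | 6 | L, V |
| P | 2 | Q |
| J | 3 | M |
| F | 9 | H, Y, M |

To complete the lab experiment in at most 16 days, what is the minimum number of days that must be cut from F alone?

Current finish: 23 days; target: 16.
F is on every critical path, so each day cut from F cuts the finish by one (this holds down to a finish of 16).
Need 23 − 16 = 7 days off F → F becomes 2 days, finish becomes 16.

7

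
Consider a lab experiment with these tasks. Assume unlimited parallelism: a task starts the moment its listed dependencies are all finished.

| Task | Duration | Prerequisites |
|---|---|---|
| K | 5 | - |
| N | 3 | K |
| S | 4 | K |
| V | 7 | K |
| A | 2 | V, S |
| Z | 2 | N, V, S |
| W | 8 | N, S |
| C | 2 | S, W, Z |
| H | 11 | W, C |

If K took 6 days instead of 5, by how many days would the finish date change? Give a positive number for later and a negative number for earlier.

As given, the longest chain is K→S→W→C→H = 5+4+8+2+11 = 30, so the finish is 30 days.
K lies on that path, so at 6 days the path becomes 31 days.
That remains the longest chain; total 31 days.
Change in finish: 31 − 30 = +1 days.

1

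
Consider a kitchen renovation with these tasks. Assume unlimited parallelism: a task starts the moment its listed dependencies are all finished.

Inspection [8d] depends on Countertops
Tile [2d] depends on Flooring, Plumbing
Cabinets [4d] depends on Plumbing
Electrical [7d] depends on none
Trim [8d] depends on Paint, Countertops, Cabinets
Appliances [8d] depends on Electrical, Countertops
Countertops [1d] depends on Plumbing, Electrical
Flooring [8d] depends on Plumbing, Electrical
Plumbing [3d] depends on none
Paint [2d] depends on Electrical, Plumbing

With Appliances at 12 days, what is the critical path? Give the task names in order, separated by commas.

Electrical, Countertops, Appliances

Critical path before the change: Electrical→Flooring→Tile = 7+8+2 = 17 giving 17 days.
The longest path through Appliances is only 16 days, so Appliances has float 1.
Now Electrical→Countertops→Appliances = 7+1+12 = 20 is longest, so the finish becomes 20 days.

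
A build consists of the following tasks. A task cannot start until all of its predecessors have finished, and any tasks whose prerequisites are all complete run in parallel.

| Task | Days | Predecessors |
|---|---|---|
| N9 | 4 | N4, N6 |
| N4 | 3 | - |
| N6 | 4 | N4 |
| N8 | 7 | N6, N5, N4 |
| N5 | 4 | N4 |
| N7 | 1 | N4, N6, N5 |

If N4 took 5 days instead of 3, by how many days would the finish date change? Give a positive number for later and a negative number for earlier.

Baseline: N4→N5→N8 = 3+4+7 = 14 → 14 days.
Since N4 is critical, the +2 change carries straight to that chain (now 16 days).
That remains the longest chain; total 16 days.
Change in finish: 16 − 14 = +2 days.

2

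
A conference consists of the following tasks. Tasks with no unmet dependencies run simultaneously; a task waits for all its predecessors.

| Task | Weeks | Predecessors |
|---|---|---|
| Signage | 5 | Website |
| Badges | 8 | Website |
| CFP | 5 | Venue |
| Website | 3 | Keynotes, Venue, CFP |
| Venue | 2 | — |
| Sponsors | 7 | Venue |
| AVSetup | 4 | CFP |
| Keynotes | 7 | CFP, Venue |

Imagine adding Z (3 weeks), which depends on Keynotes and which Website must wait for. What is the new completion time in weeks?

Originally the plan takes 25 weeks.
With Z inserted, Website now waits for max(Keynotes, Venue, CFP, Z).
New critical path: Venue→CFP→Keynotes→Z→Website→Badges = 2+5+7+3+3+8 = 28 ⇒ 28 weeks.

28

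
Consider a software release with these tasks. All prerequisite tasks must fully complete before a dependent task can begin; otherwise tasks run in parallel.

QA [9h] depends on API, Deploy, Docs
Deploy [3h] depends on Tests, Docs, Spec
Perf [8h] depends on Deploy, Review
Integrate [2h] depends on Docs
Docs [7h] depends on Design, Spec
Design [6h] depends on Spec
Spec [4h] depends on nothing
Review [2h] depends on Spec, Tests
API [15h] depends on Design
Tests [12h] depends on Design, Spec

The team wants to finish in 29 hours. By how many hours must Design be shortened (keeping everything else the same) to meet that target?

Current finish: 34 hours; target: 29.
Design is on every critical path, so each hour cut from Design cuts the finish by one (this holds down to a finish of 29).
Need 34 − 29 = 5 hours off Design → Design becomes 1 hour, finish becomes 29.

5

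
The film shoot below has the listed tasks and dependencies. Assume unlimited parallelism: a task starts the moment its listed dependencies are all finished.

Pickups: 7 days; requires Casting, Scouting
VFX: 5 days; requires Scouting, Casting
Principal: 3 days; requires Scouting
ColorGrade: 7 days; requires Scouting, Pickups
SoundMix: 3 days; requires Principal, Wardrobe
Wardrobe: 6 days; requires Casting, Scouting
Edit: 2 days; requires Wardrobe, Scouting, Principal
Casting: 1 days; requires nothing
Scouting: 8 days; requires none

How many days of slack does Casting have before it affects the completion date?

The longest chain is Scouting→Pickups→ColorGrade = 8+7+7 = 22; overall finish 22 days.
Casting finishes as early as 1 and must finish by 8.
Slack of Casting = 7 − 0 = 7 days.

7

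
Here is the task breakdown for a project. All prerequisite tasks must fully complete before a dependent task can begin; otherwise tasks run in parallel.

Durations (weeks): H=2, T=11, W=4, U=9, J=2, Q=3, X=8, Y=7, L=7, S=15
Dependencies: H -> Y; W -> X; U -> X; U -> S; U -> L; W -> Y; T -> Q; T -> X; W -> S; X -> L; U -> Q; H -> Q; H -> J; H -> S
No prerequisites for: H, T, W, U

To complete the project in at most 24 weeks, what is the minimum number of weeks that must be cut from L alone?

Current finish: 26 weeks; target: 24.
L is on every critical path, so each week cut from L cuts the finish by one (this holds down to a finish of 24).
Need 26 − 24 = 2 weeks off L → L becomes 5 weeks, finish becomes 24.

2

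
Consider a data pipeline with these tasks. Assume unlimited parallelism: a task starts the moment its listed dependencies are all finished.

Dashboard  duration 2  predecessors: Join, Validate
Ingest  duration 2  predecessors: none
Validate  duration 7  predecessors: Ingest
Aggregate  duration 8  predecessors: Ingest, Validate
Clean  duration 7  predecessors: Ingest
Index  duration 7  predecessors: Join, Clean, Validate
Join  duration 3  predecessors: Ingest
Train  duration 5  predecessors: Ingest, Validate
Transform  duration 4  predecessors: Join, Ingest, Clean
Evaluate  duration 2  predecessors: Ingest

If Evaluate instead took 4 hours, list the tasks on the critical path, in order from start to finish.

Ingest, Validate, Aggregate

Critical path before the change: Ingest→Validate→Aggregate = 2+7+8 = 17 giving 17 hours.
The longest path through Evaluate is only 4 hours, so Evaluate has float 13.
No other chain overtakes it, so the finish is 17 hours.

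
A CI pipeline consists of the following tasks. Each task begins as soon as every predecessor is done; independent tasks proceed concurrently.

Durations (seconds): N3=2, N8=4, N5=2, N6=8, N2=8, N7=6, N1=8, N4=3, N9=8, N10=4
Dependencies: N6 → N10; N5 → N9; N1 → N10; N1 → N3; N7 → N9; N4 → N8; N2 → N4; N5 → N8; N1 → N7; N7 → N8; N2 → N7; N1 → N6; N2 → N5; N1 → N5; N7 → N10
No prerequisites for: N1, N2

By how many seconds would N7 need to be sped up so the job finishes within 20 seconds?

2

Current finish: 22 seconds; target: 20.
N7 is on every critical path, so each second cut from N7 cuts the finish by one (this holds down to a finish of 20).
Need 22 − 20 = 2 seconds off N7 → N7 becomes 4 seconds, finish becomes 20.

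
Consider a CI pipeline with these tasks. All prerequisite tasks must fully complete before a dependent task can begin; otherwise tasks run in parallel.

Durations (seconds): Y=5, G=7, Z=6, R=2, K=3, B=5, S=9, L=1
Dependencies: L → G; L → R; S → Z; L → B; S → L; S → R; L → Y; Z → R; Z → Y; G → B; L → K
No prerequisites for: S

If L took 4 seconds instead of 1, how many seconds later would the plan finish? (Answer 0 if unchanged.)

3

Critical path before the change: S→L→G→B = 9+1+7+5 = 22 giving 22 seconds.
L is on the critical path; changing it to 4 makes that path 25 seconds.
That remains the longest chain; total 25 seconds.
Change in finish: 25 − 22 = +3 seconds.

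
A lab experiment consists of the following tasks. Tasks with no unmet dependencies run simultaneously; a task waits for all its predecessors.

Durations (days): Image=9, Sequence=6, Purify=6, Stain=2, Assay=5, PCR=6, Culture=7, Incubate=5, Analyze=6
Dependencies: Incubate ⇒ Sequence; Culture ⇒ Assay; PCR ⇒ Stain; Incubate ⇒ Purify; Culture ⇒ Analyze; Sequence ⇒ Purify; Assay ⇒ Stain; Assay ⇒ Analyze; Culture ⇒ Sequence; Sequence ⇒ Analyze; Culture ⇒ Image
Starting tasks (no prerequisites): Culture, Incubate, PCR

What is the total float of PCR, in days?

11

The longest chain is Culture→Sequence→Purify = 7+6+6 = 19; overall finish 19 days.
The longest chain containing PCR totals 8 days.
Slack of PCR = 11 − 0 = 11 days.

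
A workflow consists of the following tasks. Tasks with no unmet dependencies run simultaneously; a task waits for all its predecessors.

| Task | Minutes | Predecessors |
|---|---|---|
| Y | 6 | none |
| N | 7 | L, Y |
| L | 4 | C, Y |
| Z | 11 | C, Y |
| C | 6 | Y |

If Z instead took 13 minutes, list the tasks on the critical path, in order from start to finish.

Y, C, Z

The binding path is Y→C→Z = 6+6+11 = 23; finish at 23 minutes.
Since Z is critical, the +2 change carries straight to that chain (now 25 minutes).
No other chain overtakes it, so the finish is 25 minutes.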